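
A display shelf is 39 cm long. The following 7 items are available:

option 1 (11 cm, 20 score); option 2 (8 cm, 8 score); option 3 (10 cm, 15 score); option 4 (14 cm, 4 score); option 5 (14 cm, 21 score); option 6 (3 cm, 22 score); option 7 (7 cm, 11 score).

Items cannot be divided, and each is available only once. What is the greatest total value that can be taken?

Check high-value combinations within 39 cm:
- option 1+option 3+option 5+option 6: length 11+10+14+3=38, value 20+15+21+22=78
- option 1+option 2+option 3+option 6+option 7: length 11+8+10+3+7=39, value 20+8+15+22+11=76
- option 1+option 5+option 6+option 7: length 11+14+3+7=35, value 20+21+22+11=74
- option 1+option 2+option 5+option 6: length 11+8+14+3=36, value 20+8+21+22=71
- option 3+option 5+option 6+option 7: length 10+14+3+7=34, value 15+21+22+11=69
Best: 78 score.

78 score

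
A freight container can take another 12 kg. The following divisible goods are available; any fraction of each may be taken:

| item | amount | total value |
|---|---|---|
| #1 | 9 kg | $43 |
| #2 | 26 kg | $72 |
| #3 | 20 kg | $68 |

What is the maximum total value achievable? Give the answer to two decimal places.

Take in order of value per unit:
- #1 (43/9 per unit): all 9 → value 43, running total 43.00
- #3 (68/20 per unit): 3 of 20 → value 3×68/20 = 10.2000, running total 53.20
Total 53.20.

53.20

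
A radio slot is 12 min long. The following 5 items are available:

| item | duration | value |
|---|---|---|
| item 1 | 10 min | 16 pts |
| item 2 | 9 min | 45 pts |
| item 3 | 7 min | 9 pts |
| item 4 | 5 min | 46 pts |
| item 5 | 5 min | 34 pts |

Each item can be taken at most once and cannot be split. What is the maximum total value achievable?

Check high-value combinations within 12 min:
- item 4+item 5: duration 5+5=10, value 46+34=80
- item 3+item 4: duration 7+5=12, value 9+46=55
- item 4: duration 5, value 46
Best: 80 pts.

80 pts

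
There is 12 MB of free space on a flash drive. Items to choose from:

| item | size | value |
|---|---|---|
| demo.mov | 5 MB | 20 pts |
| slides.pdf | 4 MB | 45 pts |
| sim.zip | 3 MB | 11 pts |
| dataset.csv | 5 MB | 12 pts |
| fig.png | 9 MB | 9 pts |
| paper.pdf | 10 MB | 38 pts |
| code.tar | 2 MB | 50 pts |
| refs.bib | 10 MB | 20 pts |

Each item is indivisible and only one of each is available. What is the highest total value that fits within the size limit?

Check high-value combinations within 12 MB:
- demo.mov+slides.pdf+code.tar: size 5+4+2=11, value 20+45+50=115
- slides.pdf+dataset.csv+code.tar: size 4+5+2=11, value 45+12+50=107
- slides.pdf+sim.zip+code.tar: size 4+3+2=9, value 45+11+50=106
- slides.pdf+code.tar: size 4+2=6, value 45+50=95
- paper.pdf+code.tar: size 10+2=12, value 38+50=88
Best: 115 pts.

115 pts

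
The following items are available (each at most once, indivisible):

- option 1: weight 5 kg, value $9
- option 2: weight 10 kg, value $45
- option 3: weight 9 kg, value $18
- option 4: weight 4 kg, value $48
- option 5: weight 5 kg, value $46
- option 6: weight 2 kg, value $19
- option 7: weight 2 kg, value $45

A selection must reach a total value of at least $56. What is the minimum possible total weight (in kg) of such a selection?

Subsets with value ≥ 56, sorted by total weight:
- option 6+option 7: weight 4, value 64
- option 4+option 7: weight 6, value 93
- option 4+option 6: weight 6, value 67
Minimum weight: 4 kg.

4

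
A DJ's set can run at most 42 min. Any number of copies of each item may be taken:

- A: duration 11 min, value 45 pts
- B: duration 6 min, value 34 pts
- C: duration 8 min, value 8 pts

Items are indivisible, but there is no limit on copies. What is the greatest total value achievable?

Best value-per-unit is B at 34/6, and filling with it alone uses duration 7×6=42. No mix of the others beats 7×34 = 238.

238 pts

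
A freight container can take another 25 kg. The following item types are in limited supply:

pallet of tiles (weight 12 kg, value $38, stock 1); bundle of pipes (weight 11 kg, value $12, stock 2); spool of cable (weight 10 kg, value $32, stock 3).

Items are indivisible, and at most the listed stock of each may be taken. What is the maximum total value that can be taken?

$70

Best selections within weight 25 and stock limits:
- 1×pallet of tiles + 1×spool of cable: weight 22, value 70
- 2×spool of cable: weight 20, value 64
Best: $70.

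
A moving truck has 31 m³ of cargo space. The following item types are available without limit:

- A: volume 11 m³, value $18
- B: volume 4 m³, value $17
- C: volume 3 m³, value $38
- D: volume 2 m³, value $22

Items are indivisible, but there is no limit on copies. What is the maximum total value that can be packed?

Best value-per-unit is C at 38/3; filling with it alone gives 10×38 = 380.
Optimal mix: 9×C + 2×D → volume 31, value 386.

$386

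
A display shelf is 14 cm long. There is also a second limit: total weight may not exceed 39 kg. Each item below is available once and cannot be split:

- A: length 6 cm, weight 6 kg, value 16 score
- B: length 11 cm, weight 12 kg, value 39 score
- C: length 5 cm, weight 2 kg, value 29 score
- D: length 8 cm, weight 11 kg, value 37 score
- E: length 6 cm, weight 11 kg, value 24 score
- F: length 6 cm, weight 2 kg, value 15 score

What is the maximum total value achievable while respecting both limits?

66 score

Feasible sets respecting both limits:
- C+D: length 13, weight 13, value 66
- D+E: length 14, weight 22, value 61
- A+D: length 14, weight 17, value 53
Best: 66 score.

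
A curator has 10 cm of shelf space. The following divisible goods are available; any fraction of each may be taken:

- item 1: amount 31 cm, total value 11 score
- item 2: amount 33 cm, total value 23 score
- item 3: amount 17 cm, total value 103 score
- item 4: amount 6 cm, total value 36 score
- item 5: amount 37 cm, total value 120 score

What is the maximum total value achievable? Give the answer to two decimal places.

60.59

Take in order of value per unit:
- item 3 (103/17 per unit): 10 of 17 → value 10×103/17 = 60.5882, running total 60.59
Total 60.59.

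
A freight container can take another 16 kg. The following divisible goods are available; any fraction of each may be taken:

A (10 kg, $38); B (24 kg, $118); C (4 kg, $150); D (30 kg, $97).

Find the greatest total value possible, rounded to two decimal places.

209.00

Take in order of value per unit:
- C (150/4 per unit): all 4 → value 150, running total 150.00
- B (118/24 per unit): 12 of 24 → value 12×118/24 = 59.0000, running total 209.00
Total 209.00.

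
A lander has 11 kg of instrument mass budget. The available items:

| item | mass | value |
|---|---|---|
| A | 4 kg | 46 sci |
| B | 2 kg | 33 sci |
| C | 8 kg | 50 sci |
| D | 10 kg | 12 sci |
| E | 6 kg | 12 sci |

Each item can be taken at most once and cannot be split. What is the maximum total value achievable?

Check high-value combinations within 11 kg:
- B+C: mass 2+8=10, value 33+50=83
- A+B: mass 4+2=6, value 46+33=79
- A+E: mass 4+6=10, value 46+12=58
Best: 83 sci.

83 sci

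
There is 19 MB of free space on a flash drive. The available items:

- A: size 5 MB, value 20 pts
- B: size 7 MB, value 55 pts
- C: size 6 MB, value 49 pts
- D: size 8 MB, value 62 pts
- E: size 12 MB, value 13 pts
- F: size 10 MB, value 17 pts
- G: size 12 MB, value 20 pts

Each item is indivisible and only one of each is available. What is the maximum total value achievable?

Check high-value combinations within 19 MB:
- A+C+D: size 5+6+8=19, value 20+49+62=131
- A+B+C: size 5+7+6=18, value 20+55+49=124
- B+D: size 7+8=15, value 55+62=117
- C+D: size 6+8=14, value 49+62=111
- B+C: size 7+6=13, value 55+49=104
Best: 131 pts.

131 pts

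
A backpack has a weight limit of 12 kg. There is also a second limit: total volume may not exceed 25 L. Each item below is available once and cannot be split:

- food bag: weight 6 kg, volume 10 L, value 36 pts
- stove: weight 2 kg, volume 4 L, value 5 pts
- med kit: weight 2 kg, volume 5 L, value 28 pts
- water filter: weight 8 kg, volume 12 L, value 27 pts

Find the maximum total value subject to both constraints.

Feasible sets respecting both limits:
- food bag+stove+med kit: weight 10, volume 19, value 69
- food bag+med kit: weight 8, volume 15, value 64
- stove+med kit+water filter: weight 12, volume 21, value 60
Best: 69 pts.

69 pts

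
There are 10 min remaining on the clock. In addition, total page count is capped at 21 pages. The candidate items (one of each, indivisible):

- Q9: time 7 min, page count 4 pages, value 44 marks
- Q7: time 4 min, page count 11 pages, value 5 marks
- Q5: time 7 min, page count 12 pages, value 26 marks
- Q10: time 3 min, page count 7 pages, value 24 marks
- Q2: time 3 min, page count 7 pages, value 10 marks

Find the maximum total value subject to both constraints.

Feasible sets respecting both limits:
- Q9+Q10: time 10, page count 11, value 68
- Q9+Q2: time 10, page count 11, value 54
- Q5+Q10: time 10, page count 19, value 50
Best: 68 marks.

68 marks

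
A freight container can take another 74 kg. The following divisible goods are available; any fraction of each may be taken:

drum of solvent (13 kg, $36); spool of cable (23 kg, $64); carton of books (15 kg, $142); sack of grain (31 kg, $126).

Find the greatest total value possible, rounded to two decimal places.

Take in order of value per unit:
- carton of books (142/15 per unit): all 15 → value 142, running total 142.00
- sack of grain (126/31 per unit): all 31 → value 126, running total 268.00
- spool of cable (64/23 per unit): all 23 → value 64, running total 332.00
- drum of solvent (36/13 per unit): 5 of 13 → value 5×36/13 = 13.8462, running total 345.85
Total 345.85.

345.85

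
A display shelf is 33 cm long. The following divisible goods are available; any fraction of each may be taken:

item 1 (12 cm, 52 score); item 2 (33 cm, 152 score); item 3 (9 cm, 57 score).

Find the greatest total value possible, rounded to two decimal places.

167.55

Take in order of value per unit:
- item 3 (57/9 per unit): all 9 → value 57, running total 57.00
- item 2 (152/33 per unit): 24 of 33 → value 24×152/33 = 110.5455, running total 167.55
Total 167.55.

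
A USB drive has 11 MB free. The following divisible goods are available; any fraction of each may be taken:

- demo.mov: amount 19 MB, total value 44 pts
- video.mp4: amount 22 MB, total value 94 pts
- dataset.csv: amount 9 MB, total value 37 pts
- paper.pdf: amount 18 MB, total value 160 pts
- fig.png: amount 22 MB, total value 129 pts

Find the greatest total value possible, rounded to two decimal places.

Take in order of value per unit:
- paper.pdf (160/18 per unit): 11 of 18 → value 11×160/18 = 97.7778, running total 97.78
Total 97.78.

97.78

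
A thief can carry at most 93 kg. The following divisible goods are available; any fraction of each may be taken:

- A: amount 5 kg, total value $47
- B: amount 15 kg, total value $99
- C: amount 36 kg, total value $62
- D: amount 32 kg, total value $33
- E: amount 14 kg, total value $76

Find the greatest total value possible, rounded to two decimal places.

307.72

Take in order of value per unit:
- A (47/5 per unit): all 5 → value 47, running total 47.00
- B (99/15 per unit): all 15 → value 99, running total 146.00
- E (76/14 per unit): all 14 → value 76, running total 222.00
- C (62/36 per unit): all 36 → value 62, running total 284.00
- D (33/32 per unit): 23 of 32 → value 23×33/32 = 23.7188, running total 307.72
Total 307.72.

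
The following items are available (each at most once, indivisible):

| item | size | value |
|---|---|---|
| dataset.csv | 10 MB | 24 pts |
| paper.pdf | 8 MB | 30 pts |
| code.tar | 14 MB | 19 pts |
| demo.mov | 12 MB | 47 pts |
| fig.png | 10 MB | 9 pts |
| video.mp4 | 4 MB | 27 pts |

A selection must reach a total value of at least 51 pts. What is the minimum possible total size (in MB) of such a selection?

12

Subsets with value ≥ 51, sorted by total size:
- paper.pdf+video.mp4: size 12, value 57
- dataset.csv+video.mp4: size 14, value 51
- demo.mov+video.mp4: size 16, value 74
Minimum size: 12 MB.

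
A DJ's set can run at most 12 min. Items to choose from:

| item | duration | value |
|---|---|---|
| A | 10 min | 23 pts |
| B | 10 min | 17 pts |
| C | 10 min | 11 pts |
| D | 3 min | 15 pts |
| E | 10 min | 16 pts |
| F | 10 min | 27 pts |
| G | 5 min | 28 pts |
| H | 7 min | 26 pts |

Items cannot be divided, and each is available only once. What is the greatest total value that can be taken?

54 pts

This is a 0/1 knapsack; check combinations near the capacity.
- G+H: duration 5+7=12, value 28+26=54
- D+G: duration 3+5=8, value 15+28=43
- D+H: duration 3+7=10, value 15+26=41
- G: duration 5, value 28
- F: duration 10, value 27
Best: 54 pts.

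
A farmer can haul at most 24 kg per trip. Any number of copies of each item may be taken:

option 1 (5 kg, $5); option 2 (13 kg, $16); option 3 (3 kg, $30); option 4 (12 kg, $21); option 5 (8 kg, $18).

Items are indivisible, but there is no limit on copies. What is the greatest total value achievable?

$240

Best value-per-unit is option 3 at 30/3, and filling with it alone uses weight 8×3=24. No mix of the others beats 8×30 = 240.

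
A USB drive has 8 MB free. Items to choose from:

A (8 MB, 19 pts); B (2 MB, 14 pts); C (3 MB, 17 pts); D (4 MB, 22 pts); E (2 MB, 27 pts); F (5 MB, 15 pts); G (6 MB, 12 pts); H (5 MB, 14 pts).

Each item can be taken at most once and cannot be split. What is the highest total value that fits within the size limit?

Check high-value combinations within 8 MB:
- B+D+E: size 2+4+2=8, value 14+22+27=63
- B+C+E: size 2+3+2=7, value 14+17+27=58
- D+E: size 4+2=6, value 22+27=49
- C+E: size 3+2=5, value 17+27=44
- E+F: size 2+5=7, value 27+15=42
Best: 63 pts.

63 pts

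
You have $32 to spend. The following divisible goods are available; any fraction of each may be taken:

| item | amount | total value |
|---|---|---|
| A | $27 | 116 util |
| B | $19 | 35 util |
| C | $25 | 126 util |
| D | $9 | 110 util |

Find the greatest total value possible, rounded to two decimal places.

225.92

Take in order of value per unit:
- D (110/9 per unit): all 9 → value 110, running total 110.00
- C (126/25 per unit): 23 of 25 → value 23×126/25 = 115.9200, running total 225.92
Total 225.92.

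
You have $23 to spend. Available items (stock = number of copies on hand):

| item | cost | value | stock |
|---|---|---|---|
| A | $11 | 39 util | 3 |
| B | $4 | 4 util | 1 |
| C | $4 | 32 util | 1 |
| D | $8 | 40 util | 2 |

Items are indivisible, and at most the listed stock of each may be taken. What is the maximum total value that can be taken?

Top feasible selections:
- 1×C + 2×D: cost 20, value 112
- 1×A + 1×C + 1×D: cost 23, value 111
Best: 112 util.

112 util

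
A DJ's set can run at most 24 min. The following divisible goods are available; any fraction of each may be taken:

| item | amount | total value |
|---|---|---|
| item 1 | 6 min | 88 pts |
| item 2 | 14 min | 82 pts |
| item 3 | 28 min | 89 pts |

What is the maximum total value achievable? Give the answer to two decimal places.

Take in order of value per unit:
- item 1 (88/6 per unit): all 6 → value 88, running total 88.00
- item 2 (82/14 per unit): all 14 → value 82, running total 170.00
- item 3 (89/28 per unit): 4 of 28 → value 4×89/28 = 12.7143, running total 182.71
Total 182.71.

182.71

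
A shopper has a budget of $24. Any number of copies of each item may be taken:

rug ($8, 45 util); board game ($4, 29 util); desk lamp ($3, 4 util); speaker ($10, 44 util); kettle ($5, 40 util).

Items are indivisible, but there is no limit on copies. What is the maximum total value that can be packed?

Best value-per-unit is kettle at 40/5; filling with it alone gives 4×40 = 160.
Optimal mix: 1×board game + 4×kettle → cost 24, value 189.

189 util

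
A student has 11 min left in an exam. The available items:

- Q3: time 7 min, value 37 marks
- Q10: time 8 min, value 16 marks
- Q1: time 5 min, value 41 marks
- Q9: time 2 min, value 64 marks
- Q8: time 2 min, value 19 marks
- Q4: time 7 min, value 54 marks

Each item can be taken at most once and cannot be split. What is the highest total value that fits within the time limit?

137 marks

This is a 0/1 knapsack; check combinations near the capacity.
- Q9+Q8+Q4: time 2+2+7=11, value 64+19+54=137
- Q1+Q9+Q8: time 5+2+2=9, value 41+64+19=124
- Q3+Q9+Q8: time 7+2+2=11, value 37+64+19=120
- Q9+Q4: time 2+7=9, value 64+54=118
Best: 137 marks.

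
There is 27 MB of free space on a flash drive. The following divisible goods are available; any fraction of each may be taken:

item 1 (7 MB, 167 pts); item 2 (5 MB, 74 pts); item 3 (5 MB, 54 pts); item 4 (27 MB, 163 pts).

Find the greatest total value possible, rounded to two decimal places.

Take in order of value per unit:
- item 1 (167/7 per unit): all 7 → value 167, running total 167.00
- item 2 (74/5 per unit): all 5 → value 74, running total 241.00
- item 3 (54/5 per unit): all 5 → value 54, running total 295.00
- item 4 (163/27 per unit): 10 of 27 → value 10×163/27 = 60.3704, running total 355.37
Total 355.37.

355.37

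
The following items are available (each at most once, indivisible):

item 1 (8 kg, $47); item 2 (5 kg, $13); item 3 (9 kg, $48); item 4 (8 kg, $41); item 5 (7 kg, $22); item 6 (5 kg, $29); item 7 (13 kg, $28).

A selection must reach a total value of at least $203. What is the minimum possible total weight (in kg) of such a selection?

48

Subsets with value ≥ 203, sorted by total weight:
- item 1+item 2+item 3+item 4+item 6+item 7: weight 48, value 206
- item 1+item 3+item 4+item 5+item 6+item 7: weight 50, value 215
- item 1+item 2+item 3+item 4+item 5+item 6+item 7: weight 55, value 228
Minimum weight: 48 kg.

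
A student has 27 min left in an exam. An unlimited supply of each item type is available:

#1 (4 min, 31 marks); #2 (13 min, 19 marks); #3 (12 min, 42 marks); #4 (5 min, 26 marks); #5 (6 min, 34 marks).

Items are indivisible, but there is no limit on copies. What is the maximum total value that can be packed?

189 marks

Best value-per-unit is #1 at 31/4; filling with it alone gives 6×31 = 186.
Optimal mix: 5×#1 + 1×#5 → time 26, value 189.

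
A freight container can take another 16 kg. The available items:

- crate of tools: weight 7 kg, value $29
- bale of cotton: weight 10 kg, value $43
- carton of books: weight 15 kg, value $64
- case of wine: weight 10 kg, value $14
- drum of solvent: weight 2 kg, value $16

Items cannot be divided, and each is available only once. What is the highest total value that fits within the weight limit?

$64

Check high-value combinations within 16 kg:
- carton of books: weight 15, value 64
- bale of cotton+drum of solvent: weight 10+2=12, value 43+16=59
- crate of tools+drum of solvent: weight 7+2=9, value 29+16=45
- bale of cotton: weight 10, value 43
Best: $64.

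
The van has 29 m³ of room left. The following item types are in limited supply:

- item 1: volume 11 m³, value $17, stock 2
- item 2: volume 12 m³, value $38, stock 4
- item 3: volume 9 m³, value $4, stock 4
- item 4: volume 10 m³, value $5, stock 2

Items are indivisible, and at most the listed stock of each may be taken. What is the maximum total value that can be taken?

Top feasible selections:
- 2×item 2: volume 24, value 76
- 1×item 1 + 1×item 2: volume 23, value 55
Best: $76.

$76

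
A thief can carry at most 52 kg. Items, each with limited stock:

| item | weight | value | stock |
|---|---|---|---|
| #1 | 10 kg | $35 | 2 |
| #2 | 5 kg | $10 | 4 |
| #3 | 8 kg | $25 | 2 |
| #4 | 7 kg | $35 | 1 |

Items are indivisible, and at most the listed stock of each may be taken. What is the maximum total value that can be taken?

$165

Best selections within weight 52 and stock limits:
- 2×#1 + 1×#2 + 2×#3 + 1×#4: weight 48, value 165
- 2×#1 + 3×#2 + 1×#3 + 1×#4: weight 50, value 160
- 2×#1 + 2×#3 + 1×#4: weight 43, value 155
- 2×#1 + 2×#2 + 1×#3 + 1×#4: weight 45, value 150
Best: $165.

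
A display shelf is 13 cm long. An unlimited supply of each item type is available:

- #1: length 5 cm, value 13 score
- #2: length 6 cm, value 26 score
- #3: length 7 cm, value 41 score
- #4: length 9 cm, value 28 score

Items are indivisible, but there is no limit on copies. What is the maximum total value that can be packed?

Best value-per-unit is #3 at 41/7; filling with it alone gives 1×41 = 41.
Optimal mix: 1×#2 + 1×#3 → length 13, value 67.

67 score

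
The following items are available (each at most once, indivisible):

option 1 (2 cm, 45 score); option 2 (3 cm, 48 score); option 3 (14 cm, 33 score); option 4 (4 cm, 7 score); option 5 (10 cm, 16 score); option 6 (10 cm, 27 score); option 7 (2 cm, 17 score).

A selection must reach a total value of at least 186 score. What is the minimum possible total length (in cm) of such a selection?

Subsets with value ≥ 186, sorted by total length:
- option 1+option 2+option 3+option 5+option 6+option 7: length 41, value 186
- option 1+option 2+option 3+option 4+option 5+option 6+option 7: length 45, value 193
Minimum length: 41 cm.

41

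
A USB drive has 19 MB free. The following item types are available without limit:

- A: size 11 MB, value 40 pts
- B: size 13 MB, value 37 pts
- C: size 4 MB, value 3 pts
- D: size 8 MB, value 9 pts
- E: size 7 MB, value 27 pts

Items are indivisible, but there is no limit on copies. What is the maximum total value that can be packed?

Best value-per-unit is E at 27/7; filling with it alone gives 2×27 = 54.
Optimal mix: 1×A + 1×E → size 18, value 67.

67 pts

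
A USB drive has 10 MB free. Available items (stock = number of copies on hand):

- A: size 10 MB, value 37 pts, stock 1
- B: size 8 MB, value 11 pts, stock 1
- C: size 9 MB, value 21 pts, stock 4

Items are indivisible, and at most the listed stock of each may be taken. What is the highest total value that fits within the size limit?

37 pts

Best selections within size 10 and stock limits:
- 1×A: size 10, value 37
- 1×C: size 9, value 21
Best: 37 pts.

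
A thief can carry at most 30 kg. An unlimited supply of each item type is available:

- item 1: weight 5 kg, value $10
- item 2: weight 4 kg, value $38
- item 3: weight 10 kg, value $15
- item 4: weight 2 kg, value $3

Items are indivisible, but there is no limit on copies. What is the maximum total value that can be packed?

Best value-per-unit is item 2 at 38/4; filling with it alone gives 7×38 = 266.
Optimal mix: 7×item 2 + 1×item 4 → weight 30, value 269.

$269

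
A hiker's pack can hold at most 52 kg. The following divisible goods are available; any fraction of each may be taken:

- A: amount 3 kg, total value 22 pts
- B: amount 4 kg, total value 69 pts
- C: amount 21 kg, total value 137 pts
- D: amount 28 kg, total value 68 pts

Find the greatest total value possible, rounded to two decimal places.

Take in order of value per unit:
- B (69/4 per unit): all 4 → value 69, running total 69.00
- A (22/3 per unit): all 3 → value 22, running total 91.00
- C (137/21 per unit): all 21 → value 137, running total 228.00
- D (68/28 per unit): 24 of 28 → value 24×68/28 = 58.2857, running total 286.29
Total 286.29.

286.29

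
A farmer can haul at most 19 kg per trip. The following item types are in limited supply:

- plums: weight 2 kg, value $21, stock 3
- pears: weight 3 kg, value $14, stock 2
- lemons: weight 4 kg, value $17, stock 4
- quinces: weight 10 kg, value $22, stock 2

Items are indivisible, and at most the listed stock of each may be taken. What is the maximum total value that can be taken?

$114

Top feasible selections:
- 3×plums + 3×lemons: weight 18, value 114
- 3×plums + 1×pears + 2×lemons: weight 17, value 111
Best: $114.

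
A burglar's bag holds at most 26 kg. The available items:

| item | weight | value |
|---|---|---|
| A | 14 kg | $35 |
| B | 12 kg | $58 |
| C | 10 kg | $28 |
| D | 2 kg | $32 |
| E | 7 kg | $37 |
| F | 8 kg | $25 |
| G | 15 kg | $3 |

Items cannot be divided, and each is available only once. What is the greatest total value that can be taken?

Check high-value combinations within 26 kg:
- B+D+E: weight 12+2+7=21, value 58+32+37=127
- B+C+D: weight 12+10+2=24, value 58+28+32=118
- B+D+F: weight 12+2+8=22, value 58+32+25=115
- A+D+E: weight 14+2+7=23, value 35+32+37=104
- C+D+E: weight 10+2+7=19, value 28+32+37=97
Best: $127.

$127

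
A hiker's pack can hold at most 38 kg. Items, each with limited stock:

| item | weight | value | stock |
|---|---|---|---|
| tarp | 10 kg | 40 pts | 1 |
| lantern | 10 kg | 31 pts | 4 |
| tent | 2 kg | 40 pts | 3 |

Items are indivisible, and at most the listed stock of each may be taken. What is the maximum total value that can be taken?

222 pts

Top feasible selections:
- 1×tarp + 2×lantern + 3×tent: weight 36, value 222
- 3×lantern + 3×tent: weight 36, value 213
- 1×tarp + 1×lantern + 3×tent: weight 26, value 191
- 2×lantern + 3×tent: weight 26, value 182
Best: 222 pts.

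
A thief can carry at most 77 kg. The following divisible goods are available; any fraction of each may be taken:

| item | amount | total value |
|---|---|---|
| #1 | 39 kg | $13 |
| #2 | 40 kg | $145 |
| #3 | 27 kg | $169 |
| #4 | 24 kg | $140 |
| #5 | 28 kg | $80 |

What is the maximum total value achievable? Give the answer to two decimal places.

403.25

Take in order of value per unit:
- #3 (169/27 per unit): all 27 → value 169, running total 169.00
- #4 (140/24 per unit): all 24 → value 140, running total 309.00
- #2 (145/40 per unit): 26 of 40 → value 26×145/40 = 94.2500, running total 403.25
Total 403.25.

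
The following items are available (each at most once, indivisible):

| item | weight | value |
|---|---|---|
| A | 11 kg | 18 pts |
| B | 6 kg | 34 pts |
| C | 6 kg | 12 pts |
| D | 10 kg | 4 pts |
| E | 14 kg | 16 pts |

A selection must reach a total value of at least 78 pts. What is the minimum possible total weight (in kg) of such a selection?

Subsets with value ≥ 78, sorted by total weight:
- A+B+C+E: weight 37, value 80
- A+B+C+D+E: weight 47, value 84
Minimum weight: 37 kg.

37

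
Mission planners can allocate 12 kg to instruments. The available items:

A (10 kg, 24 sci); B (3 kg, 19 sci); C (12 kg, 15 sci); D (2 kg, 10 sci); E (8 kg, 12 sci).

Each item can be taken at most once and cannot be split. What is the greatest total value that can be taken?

34 sci

Check high-value combinations within 12 kg:
- A+D: mass 10+2=12, value 24+10=34
- B+E: mass 3+8=11, value 19+12=31
- B+D: mass 3+2=5, value 19+10=29
- A: mass 10, value 24
Best: 34 sci.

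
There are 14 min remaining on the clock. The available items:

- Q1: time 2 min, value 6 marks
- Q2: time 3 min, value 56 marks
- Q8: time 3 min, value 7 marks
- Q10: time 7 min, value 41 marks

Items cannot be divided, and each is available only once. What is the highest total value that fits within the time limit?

Check high-value combinations within 14 min:
- Q2+Q8+Q10: time 3+3+7=13, value 56+7+41=104
- Q1+Q2+Q10: time 2+3+7=12, value 6+56+41=103
- Q2+Q10: time 3+7=10, value 56+41=97
- Q1+Q2+Q8: time 2+3+3=8, value 6+56+7=69
- Q2+Q8: time 3+3=6, value 56+7=63
Best: 104 marks.

104 marks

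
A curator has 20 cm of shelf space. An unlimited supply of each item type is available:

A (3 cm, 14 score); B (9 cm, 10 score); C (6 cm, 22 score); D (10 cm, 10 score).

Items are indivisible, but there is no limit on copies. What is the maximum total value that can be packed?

84 score

Best value-per-unit is A at 14/3, and filling with it alone uses length 6×3=18. No mix of the others beats 6×14 = 84.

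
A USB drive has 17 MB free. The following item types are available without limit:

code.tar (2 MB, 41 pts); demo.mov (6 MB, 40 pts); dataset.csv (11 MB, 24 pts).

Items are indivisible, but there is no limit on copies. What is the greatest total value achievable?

Best value-per-unit is code.tar at 41/2, and filling with it alone uses size 8×2=16. No mix of the others beats 8×41 = 328.

328 pts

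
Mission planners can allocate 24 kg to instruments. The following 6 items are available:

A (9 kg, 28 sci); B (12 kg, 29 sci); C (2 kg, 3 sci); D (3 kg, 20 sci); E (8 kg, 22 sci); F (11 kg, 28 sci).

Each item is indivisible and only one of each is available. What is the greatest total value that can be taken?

77 sci

Check high-value combinations within 24 kg:
- A+B+D: mass 9+12+3=24, value 28+29+20=77
- A+D+F: mass 9+3+11=23, value 28+20+28=76
- A+C+D+E: mass 9+2+3+8=22, value 28+3+20+22=73
Best: 77 sci.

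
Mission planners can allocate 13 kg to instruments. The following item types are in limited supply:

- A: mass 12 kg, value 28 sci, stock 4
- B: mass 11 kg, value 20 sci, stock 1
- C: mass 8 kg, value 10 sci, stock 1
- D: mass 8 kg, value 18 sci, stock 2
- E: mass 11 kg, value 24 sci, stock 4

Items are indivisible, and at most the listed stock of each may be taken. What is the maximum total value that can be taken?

28 sci

Best selections within mass 13 and stock limits:
- 1×A: mass 12, value 28
- 1×E: mass 11, value 24
- 1×B: mass 11, value 20
Best: 28 sci.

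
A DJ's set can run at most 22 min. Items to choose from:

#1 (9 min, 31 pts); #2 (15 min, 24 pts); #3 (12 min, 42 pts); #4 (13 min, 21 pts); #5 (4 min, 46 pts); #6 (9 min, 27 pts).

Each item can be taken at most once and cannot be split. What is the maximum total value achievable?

104 pts

This is a 0/1 knapsack; check combinations near the capacity.
- #1+#5+#6: duration 9+4+9=22, value 31+46+27=104
- #3+#5: duration 12+4=16, value 42+46=88
- #1+#5: duration 9+4=13, value 31+46=77
- #5+#6: duration 4+9=13, value 46+27=73
Best: 104 pts.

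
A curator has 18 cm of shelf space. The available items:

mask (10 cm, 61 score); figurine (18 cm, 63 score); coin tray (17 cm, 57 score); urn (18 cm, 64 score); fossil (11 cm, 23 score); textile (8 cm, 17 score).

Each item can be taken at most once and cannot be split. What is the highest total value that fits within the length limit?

Check high-value combinations within 18 cm:
- mask+textile: length 10+8=18, value 61+17=78
- urn: length 18, value 64
- figurine: length 18, value 63
- mask: length 10, value 61
- coin tray: length 17, value 57
Best: 78 score.

78 score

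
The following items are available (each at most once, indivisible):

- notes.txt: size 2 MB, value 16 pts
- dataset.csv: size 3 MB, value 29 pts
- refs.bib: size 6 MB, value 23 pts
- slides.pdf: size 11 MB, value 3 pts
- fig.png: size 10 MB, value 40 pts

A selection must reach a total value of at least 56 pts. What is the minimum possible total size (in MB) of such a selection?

11

Subsets with value ≥ 56, sorted by total size:
- notes.txt+dataset.csv+refs.bib: size 11, value 68
- notes.txt+fig.png: size 12, value 56
- dataset.csv+fig.png: size 13, value 69
Minimum size: 11 MB.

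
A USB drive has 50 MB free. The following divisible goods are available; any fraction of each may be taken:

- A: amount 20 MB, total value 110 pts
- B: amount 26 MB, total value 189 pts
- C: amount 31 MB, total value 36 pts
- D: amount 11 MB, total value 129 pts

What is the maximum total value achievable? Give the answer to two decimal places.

389.50

Take in order of value per unit:
- D (129/11 per unit): all 11 → value 129, running total 129.00
- B (189/26 per unit): all 26 → value 189, running total 318.00
- A (110/20 per unit): 13 of 20 → value 13×110/20 = 71.5000, running total 389.50
Total 389.50.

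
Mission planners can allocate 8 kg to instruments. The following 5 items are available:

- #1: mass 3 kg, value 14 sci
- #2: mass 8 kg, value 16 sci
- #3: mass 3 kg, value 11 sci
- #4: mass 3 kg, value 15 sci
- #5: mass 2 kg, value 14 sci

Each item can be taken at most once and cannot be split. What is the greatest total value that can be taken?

Check high-value combinations within 8 kg:
- #1+#4+#5: mass 3+3+2=8, value 14+15+14=43
- #3+#4+#5: mass 3+3+2=8, value 11+15+14=40
- #1+#3+#5: mass 3+3+2=8, value 14+11+14=39
Best: 43 sci.

43 sci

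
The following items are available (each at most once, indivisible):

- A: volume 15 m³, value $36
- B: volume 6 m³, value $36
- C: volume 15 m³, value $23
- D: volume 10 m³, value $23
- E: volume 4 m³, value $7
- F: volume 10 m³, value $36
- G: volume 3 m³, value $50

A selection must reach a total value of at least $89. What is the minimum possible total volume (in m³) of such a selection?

13

Subsets with value ≥ 89, sorted by total volume:
- B+E+G: volume 13, value 93
- E+F+G: volume 17, value 93
Minimum volume: 13 m³.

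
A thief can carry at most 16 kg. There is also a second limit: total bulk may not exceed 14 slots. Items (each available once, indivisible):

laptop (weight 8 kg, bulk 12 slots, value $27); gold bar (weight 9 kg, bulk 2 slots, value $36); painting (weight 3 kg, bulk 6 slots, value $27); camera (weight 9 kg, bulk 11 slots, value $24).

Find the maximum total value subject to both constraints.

$63

Feasible sets respecting both limits:
- gold bar+painting: weight 12, bulk 8, value 63
- gold bar: weight 9, bulk 2, value 36
- laptop: weight 8, bulk 12, value 27
Best: $63.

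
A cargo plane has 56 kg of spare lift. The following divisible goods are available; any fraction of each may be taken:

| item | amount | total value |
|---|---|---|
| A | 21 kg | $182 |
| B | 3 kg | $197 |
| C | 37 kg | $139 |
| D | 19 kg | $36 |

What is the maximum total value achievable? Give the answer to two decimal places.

499.22

Take in order of value per unit:
- B (197/3 per unit): all 3 → value 197, running total 197.00
- A (182/21 per unit): all 21 → value 182, running total 379.00
- C (139/37 per unit): 32 of 37 → value 32×139/37 = 120.2162, running total 499.22
Total 499.22.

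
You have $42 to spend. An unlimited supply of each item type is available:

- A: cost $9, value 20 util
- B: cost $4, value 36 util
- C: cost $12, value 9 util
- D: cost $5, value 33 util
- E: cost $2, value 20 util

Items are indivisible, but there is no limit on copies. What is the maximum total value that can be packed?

420 util

Best value-per-unit is E at 20/2, and filling with it alone uses cost 21×2=42. No mix of the others beats 21×20 = 420.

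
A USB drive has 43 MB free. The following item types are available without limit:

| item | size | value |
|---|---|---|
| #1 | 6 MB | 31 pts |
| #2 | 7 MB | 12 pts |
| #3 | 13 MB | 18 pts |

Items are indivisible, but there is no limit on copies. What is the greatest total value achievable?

217 pts

Best value-per-unit is #1 at 31/6, and filling with it alone uses size 7×6=42. No mix of the others beats 7×31 = 217.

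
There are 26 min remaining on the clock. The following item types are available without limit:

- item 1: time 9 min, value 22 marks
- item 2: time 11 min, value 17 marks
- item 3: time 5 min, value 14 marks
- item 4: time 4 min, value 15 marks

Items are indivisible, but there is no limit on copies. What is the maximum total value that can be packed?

Best value-per-unit is item 4 at 15/4, and filling with it alone uses time 6×4=24. No mix of the others beats 6×15 = 90.

90 marks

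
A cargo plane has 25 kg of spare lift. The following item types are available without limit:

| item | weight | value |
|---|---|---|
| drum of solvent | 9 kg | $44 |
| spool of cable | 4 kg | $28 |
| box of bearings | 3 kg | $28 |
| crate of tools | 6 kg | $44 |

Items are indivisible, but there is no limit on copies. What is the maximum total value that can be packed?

Best value-per-unit is box of bearings at 28/3; filling with it alone gives 8×28 = 224.
Optimal mix: 1×spool of cable + 7×box of bearings → weight 25, value 224.

$224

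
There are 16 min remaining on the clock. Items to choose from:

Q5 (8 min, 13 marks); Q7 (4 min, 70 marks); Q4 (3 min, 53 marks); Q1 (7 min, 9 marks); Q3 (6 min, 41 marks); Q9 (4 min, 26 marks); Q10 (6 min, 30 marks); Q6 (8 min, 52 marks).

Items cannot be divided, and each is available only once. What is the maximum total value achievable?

This is a 0/1 knapsack; check combinations near the capacity.
- Q7+Q4+Q6: time 4+3+8=15, value 70+53+52=175
- Q7+Q4+Q3: time 4+3+6=13, value 70+53+41=164
- Q7+Q4+Q10: time 4+3+6=13, value 70+53+30=153
- Q7+Q4+Q9: time 4+3+4=11, value 70+53+26=149
Best: 175 marks.

175 marks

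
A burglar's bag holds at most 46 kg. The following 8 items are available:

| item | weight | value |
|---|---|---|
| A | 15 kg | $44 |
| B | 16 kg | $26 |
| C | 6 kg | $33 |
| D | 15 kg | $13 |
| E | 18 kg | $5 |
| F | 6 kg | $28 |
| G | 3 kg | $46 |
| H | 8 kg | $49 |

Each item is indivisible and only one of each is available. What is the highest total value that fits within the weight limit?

Check high-value combinations within 46 kg:
- A+C+F+G+H: weight 15+6+6+3+8=38, value 44+33+28+46+49=200
- B+C+F+G+H: weight 16+6+6+3+8=39, value 26+33+28+46+49=182
- A+B+C+F+G: weight 15+16+6+6+3=46, value 44+26+33+28+46=177
- A+C+G+H: weight 15+6+3+8=32, value 44+33+46+49=172
- C+D+F+G+H: weight 6+15+6+3+8=38, value 33+13+28+46+49=169
Best: $200.

$200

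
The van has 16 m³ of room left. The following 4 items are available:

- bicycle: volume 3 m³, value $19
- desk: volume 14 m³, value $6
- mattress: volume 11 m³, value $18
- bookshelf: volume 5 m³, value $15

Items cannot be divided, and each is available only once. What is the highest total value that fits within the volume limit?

$37

Check high-value combinations within 16 m³:
- bicycle+mattress: volume 3+11=14, value 19+18=37
- bicycle+bookshelf: volume 3+5=8, value 19+15=34
- mattress+bookshelf: volume 11+5=16, value 18+15=33
- bicycle: volume 3, value 19
Best: $37.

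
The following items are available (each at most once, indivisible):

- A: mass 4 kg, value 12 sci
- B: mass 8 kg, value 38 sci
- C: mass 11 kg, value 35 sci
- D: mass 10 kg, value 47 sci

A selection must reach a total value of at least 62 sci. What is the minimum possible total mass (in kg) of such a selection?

18

Subsets with value ≥ 62, sorted by total mass:
- B+D: mass 18, value 85
- B+C: mass 19, value 73
Minimum mass: 18 kg.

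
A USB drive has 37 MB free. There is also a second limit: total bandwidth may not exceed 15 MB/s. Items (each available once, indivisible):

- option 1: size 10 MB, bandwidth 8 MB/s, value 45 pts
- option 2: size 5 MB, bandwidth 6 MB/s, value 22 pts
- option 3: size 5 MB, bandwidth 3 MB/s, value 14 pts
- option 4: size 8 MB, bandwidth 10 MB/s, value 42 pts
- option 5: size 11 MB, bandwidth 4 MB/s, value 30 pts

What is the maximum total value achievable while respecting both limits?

Feasible sets respecting both limits:
- option 1+option 3+option 5: size 26, bandwidth 15, value 89
- option 1+option 5: size 21, bandwidth 12, value 75
- option 4+option 5: size 19, bandwidth 14, value 72
Best: 89 pts.

89 pts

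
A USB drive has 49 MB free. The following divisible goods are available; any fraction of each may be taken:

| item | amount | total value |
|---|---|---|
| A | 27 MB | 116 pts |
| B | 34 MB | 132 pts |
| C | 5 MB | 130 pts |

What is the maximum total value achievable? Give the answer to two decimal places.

Take in order of value per unit:
- C (130/5 per unit): all 5 → value 130, running total 130.00
- A (116/27 per unit): all 27 → value 116, running total 246.00
- B (132/34 per unit): 17 of 34 → value 17×132/34 = 66.0000, running total 312.00
Total 312.00.

312.00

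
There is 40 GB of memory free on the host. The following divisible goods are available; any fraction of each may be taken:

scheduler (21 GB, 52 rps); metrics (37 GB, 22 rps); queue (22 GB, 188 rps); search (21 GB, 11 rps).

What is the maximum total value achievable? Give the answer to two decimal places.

232.57

Take in order of value per unit:
- queue (188/22 per unit): all 22 → value 188, running total 188.00
- scheduler (52/21 per unit): 18 of 21 → value 18×52/21 = 44.5714, running total 232.57
Total 232.57.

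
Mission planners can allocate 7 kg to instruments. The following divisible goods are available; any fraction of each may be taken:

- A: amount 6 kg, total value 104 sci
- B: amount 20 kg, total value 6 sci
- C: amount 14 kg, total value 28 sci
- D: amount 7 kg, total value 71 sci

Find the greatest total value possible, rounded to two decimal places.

114.14

Take in order of value per unit:
- A (104/6 per unit): all 6 → value 104, running total 104.00
- D (71/7 per unit): 1 of 7 → value 1×71/7 = 10.1429, running total 114.14
Total 114.14.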